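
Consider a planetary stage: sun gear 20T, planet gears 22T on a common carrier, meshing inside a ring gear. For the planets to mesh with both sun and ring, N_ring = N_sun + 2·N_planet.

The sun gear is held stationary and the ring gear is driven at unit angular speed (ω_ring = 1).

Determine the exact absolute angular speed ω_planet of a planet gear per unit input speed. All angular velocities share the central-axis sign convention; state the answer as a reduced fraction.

N_ring = 20 + 2·22 = 64
20(ω_s−ω_c) = −64(ω_r−ω_c),  ω_s=0, ω_r=1
20(0−ω_c) = −64(1−ω_c)  ⇒  84ω_c = 64  ⇒  ω_c = 16/21
sun–planet: 20·(0−16/21) = −22·(ω_p−ω_c)  ⇒  ω_p−ω_c = −(20/22)·(-16/21) = 160/231
ω_p = 16/21 + 160/231 = 16/11

16/11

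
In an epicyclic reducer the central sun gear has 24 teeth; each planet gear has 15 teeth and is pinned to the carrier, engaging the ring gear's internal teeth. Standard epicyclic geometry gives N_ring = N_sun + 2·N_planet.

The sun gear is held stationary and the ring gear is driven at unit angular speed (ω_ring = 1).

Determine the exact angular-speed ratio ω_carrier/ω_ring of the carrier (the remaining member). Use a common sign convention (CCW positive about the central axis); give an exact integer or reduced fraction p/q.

N_ring = 24 + 2·15 = 54
24(ω_s−ω_c) = −54(ω_r−ω_c),  ω_s=0, ω_r=1
24(0−ω_c) = −54(1−ω_c)  ⇒  78ω_c = 54  ⇒  ω_c = 9/13
ω_c/ω_r = 9/13

9/13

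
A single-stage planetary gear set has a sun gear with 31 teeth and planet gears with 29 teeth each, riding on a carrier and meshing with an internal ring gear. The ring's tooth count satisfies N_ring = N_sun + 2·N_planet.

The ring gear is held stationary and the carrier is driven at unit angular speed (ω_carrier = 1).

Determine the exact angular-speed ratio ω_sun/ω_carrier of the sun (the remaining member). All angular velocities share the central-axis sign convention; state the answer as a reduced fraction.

120/31

N_ring = 31 + 2·29 = 89
31(ω_s−ω_c) = −89(ω_r−ω_c),  ω_r=0, ω_c=1
ω_s = 1 − (89/31)(0−1) = 120/31
ω_s/ω_c = 120/31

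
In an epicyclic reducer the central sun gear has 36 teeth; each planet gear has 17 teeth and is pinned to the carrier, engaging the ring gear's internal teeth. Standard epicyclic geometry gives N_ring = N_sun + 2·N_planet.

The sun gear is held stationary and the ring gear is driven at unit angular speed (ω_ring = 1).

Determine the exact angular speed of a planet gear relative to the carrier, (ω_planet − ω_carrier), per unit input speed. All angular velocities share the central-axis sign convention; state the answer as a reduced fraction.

N_ring = 36 + 2·17 = 70
36(ω_s−ω_c) = −70(ω_r−ω_c),  ω_s=0, ω_r=1
36(0−ω_c) = −70(1−ω_c)  ⇒  106ω_c = 70  ⇒  ω_c = 35/53
sun–planet: 36·(0−35/53) = −17·(ω_p−ω_c)  ⇒  ω_p−ω_c = −(36/17)·(-35/53) = 1260/901

1260/901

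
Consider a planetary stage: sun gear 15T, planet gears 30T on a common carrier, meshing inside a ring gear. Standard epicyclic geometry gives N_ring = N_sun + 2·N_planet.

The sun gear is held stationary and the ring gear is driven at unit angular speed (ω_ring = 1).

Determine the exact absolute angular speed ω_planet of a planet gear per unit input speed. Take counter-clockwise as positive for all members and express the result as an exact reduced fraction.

5/4

N_ring = 15 + 2·30 = 75
15(ω_s−ω_c) = −75(ω_r−ω_c),  ω_s=0, ω_r=1
15(0−ω_c) = −75(1−ω_c)  ⇒  90ω_c = 75  ⇒  ω_c = 5/6
sun–planet: 15·(0−5/6) = −30·(ω_p−ω_c)  ⇒  ω_p−ω_c = −(15/30)·(-5/6) = 5/12
ω_p = 5/6 + 5/12 = 5/4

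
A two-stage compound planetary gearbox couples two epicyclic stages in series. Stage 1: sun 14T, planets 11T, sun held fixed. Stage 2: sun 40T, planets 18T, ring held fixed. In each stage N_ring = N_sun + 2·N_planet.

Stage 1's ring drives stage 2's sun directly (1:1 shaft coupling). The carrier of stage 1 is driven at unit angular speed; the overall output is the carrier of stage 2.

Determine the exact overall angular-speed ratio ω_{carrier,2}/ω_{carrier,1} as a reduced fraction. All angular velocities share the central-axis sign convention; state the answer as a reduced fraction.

125/261

Stage 1: N_ring = 14 + 2·11 = 36
Stage 1: 14(ω_s−ω_c) = −36(ω_r−ω_c),  ω_s=0, ω_c=1
Stage 1: ω_r = 1 − (14/36)(0−1) = 25/18
  ⇒ ω_r¹/ω_c¹ = 25/18
Stage 2: N_ring = 40 + 2·18 = 76
Stage 2: 40(ω_s−ω_c) = −76(ω_r−ω_c),  ω_r=0, ω_s=1
Stage 2: 40(1−ω_c) = −76(0−ω_c)  ⇒  116ω_c = 40  ⇒  ω_c = 10/29
  ⇒ ω_c²/ω_s² = 10/29
Coupling ω_s² = ω_r¹ ⇒ overall = 25/18 × 10/29 = 125/261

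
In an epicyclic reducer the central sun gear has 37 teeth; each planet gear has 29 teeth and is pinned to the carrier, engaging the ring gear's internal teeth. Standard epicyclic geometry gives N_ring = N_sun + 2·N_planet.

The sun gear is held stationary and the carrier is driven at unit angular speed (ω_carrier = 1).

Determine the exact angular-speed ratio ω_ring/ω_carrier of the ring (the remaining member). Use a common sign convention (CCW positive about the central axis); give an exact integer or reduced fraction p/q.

N_ring = 37 + 2·29 = 95
37(ω_s−ω_c) = −95(ω_r−ω_c),  ω_s=0, ω_c=1
ω_r = 1 − (37/95)(0−1) = 132/95
ω_r/ω_c = 132/95

132/95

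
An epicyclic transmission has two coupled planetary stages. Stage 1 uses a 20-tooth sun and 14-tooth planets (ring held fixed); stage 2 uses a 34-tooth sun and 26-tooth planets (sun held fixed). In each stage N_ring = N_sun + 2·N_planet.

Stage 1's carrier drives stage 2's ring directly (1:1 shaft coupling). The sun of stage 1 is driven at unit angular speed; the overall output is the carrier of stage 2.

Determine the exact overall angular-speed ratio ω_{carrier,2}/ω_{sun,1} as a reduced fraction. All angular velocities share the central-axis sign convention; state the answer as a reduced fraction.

Stage 1: N_ring = 20 + 2·14 = 48
Stage 1: 20(ω_s−ω_c) = −48(ω_r−ω_c),  ω_r=0, ω_s=1
Stage 1: 20(1−ω_c) = −48(0−ω_c)  ⇒  68ω_c = 20  ⇒  ω_c = 5/17
  ⇒ ω_c¹/ω_s¹ = 5/17
Stage 2: N_ring = 34 + 2·26 = 86
Stage 2: 34(ω_s−ω_c) = −86(ω_r−ω_c),  ω_s=0, ω_r=1
Stage 2: 34(0−ω_c) = −86(1−ω_c)  ⇒  120ω_c = 86  ⇒  ω_c = 43/60
  ⇒ ω_c²/ω_r² = 43/60
Coupling ω_r² = ω_c¹ ⇒ overall = 5/17 × 43/60 = 43/204

43/204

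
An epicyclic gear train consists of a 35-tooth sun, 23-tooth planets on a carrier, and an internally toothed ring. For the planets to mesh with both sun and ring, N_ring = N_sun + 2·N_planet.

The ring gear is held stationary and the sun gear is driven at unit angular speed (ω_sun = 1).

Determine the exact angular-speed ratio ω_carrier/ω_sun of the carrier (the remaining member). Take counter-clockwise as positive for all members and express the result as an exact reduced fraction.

N_ring = 35 + 2·23 = 81
35(ω_s−ω_c) = −81(ω_r−ω_c),  ω_r=0, ω_s=1
35(1−ω_c) = −81(0−ω_c)  ⇒  116ω_c = 35  ⇒  ω_c = 35/116
ω_c/ω_s = 35/116

35/116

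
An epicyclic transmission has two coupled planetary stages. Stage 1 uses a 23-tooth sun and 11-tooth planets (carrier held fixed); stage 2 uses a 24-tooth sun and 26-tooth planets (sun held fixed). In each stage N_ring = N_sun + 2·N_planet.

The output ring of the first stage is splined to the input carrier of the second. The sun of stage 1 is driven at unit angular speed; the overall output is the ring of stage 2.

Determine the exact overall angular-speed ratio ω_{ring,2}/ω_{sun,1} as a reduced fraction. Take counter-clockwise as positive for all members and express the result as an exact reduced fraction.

-115/171

Stage 1: N_ring = 23 + 2·11 = 45
Stage 1: 23(ω_s−ω_c) = −45(ω_r−ω_c),  ω_c=0, ω_s=1
Stage 1: ω_r = 0 − (23/45)(1−0) = -23/45
  ⇒ ω_r¹/ω_s¹ = -23/45
Stage 2: N_ring = 24 + 2·26 = 76
Stage 2: 24(ω_s−ω_c) = −76(ω_r−ω_c),  ω_s=0, ω_c=1
Stage 2: ω_r = 1 − (24/76)(0−1) = 25/19
  ⇒ ω_r²/ω_c² = 25/19
Coupling ω_c² = ω_r¹ ⇒ overall = -23/45 × 25/19 = -115/171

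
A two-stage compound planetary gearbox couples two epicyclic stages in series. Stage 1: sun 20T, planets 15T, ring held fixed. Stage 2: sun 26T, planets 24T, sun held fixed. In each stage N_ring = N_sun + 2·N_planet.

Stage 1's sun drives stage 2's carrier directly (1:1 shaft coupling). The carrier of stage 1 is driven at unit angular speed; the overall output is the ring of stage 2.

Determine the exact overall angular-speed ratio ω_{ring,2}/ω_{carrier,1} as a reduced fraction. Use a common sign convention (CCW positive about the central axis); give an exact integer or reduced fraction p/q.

Stage 1: N_ring = 20 + 2·15 = 50
Stage 1: 20(ω_s−ω_c) = −50(ω_r−ω_c),  ω_r=0, ω_c=1
Stage 1: ω_s = 1 − (50/20)(0−1) = 7/2
  ⇒ ω_s¹/ω_c¹ = 7/2
Stage 2: N_ring = 26 + 2·24 = 74
Stage 2: 26(ω_s−ω_c) = −74(ω_r−ω_c),  ω_s=0, ω_c=1
Stage 2: ω_r = 1 − (26/74)(0−1) = 50/37
  ⇒ ω_r²/ω_c² = 50/37
Coupling ω_c² = ω_s¹ ⇒ overall = 7/2 × 50/37 = 175/37

175/37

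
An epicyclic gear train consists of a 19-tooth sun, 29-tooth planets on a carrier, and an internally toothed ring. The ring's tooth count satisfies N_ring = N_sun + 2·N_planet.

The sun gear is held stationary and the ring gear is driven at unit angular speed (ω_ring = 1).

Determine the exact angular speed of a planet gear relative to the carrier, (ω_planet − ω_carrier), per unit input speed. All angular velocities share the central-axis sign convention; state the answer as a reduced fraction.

N_ring = 19 + 2·29 = 77
19(ω_s−ω_c) = −77(ω_r−ω_c),  ω_s=0, ω_r=1
19(0−ω_c) = −77(1−ω_c)  ⇒  96ω_c = 77  ⇒  ω_c = 77/96
sun–planet: 19·(0−77/96) = −29·(ω_p−ω_c)  ⇒  ω_p−ω_c = −(19/29)·(-77/96) = 1463/2784

1463/2784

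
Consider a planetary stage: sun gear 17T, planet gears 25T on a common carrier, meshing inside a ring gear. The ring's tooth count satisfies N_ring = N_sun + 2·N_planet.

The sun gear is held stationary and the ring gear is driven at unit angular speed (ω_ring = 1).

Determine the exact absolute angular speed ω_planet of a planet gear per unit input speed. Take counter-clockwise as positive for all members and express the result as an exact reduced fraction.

N_ring = 17 + 2·25 = 67
17(ω_s−ω_c) = −67(ω_r−ω_c),  ω_s=0, ω_r=1
17(0−ω_c) = −67(1−ω_c)  ⇒  84ω_c = 67  ⇒  ω_c = 67/84
sun–planet: 17·(0−67/84) = −25·(ω_p−ω_c)  ⇒  ω_p−ω_c = −(17/25)·(-67/84) = 1139/2100
ω_p = 67/84 + 1139/2100 = 67/50

67/50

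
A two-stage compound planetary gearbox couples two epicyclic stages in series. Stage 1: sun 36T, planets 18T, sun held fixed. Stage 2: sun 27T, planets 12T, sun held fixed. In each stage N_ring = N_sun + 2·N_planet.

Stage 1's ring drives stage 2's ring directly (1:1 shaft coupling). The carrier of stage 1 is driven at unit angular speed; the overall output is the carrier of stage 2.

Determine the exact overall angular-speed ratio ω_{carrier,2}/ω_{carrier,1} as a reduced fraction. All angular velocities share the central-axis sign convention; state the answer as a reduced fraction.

Stage 1: N_ring = 36 + 2·18 = 72
Stage 1: 36(ω_s−ω_c) = −72(ω_r−ω_c),  ω_s=0, ω_c=1
Stage 1: ω_r = 1 − (36/72)(0−1) = 3/2
  ⇒ ω_r¹/ω_c¹ = 3/2
Stage 2: N_ring = 27 + 2·12 = 51
Stage 2: 27(ω_s−ω_c) = −51(ω_r−ω_c),  ω_s=0, ω_r=1
Stage 2: 27(0−ω_c) = −51(1−ω_c)  ⇒  78ω_c = 51  ⇒  ω_c = 17/26
  ⇒ ω_c²/ω_r² = 17/26
Coupling ω_r² = ω_r¹ ⇒ overall = 3/2 × 17/26 = 51/52

51/52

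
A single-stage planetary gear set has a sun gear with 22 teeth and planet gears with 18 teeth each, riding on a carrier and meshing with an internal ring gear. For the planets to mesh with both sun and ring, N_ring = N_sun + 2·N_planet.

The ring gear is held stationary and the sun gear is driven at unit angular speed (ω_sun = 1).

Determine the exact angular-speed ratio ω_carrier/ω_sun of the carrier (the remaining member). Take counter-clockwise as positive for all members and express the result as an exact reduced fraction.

N_ring = 22 + 2·18 = 58
22(ω_s−ω_c) = −58(ω_r−ω_c),  ω_r=0, ω_s=1
22(1−ω_c) = −58(0−ω_c)  ⇒  80ω_c = 22  ⇒  ω_c = 11/40
ω_c/ω_s = 11/40

11/40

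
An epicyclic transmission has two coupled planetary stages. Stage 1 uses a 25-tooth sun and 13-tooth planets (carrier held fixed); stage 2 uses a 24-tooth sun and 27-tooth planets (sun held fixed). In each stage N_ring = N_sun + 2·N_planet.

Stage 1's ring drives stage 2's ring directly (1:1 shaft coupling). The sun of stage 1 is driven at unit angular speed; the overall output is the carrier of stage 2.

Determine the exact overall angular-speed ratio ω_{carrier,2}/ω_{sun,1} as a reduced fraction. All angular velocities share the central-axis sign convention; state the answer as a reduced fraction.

-325/867

Stage 1: N_ring = 25 + 2·13 = 51
Stage 1: 25(ω_s−ω_c) = −51(ω_r−ω_c),  ω_c=0, ω_s=1
Stage 1: ω_r = 0 − (25/51)(1−0) = -25/51
  ⇒ ω_r¹/ω_s¹ = -25/51
Stage 2: N_ring = 24 + 2·27 = 78
Stage 2: 24(ω_s−ω_c) = −78(ω_r−ω_c),  ω_s=0, ω_r=1
Stage 2: 24(0−ω_c) = −78(1−ω_c)  ⇒  102ω_c = 78  ⇒  ω_c = 13/17
  ⇒ ω_c²/ω_r² = 13/17
Coupling ω_r² = ω_r¹ ⇒ overall = -25/51 × 13/17 = -325/867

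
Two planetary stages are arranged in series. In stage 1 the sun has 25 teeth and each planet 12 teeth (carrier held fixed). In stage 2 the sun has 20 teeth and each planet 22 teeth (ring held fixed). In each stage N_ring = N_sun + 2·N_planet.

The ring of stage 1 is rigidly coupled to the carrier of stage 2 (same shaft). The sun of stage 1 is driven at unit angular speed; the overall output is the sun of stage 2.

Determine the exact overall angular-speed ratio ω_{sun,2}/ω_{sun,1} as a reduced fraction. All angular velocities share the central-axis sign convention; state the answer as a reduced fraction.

-15/7

Stage 1: N_ring = 25 + 2·12 = 49
Stage 1: 25(ω_s−ω_c) = −49(ω_r−ω_c),  ω_c=0, ω_s=1
Stage 1: ω_r = 0 − (25/49)(1−0) = -25/49
  ⇒ ω_r¹/ω_s¹ = -25/49
Stage 2: N_ring = 20 + 2·22 = 64
Stage 2: 20(ω_s−ω_c) = −64(ω_r−ω_c),  ω_r=0, ω_c=1
Stage 2: ω_s = 1 − (64/20)(0−1) = 21/5
  ⇒ ω_s²/ω_c² = 21/5
Coupling ω_c² = ω_r¹ ⇒ overall = -25/49 × 21/5 = -15/7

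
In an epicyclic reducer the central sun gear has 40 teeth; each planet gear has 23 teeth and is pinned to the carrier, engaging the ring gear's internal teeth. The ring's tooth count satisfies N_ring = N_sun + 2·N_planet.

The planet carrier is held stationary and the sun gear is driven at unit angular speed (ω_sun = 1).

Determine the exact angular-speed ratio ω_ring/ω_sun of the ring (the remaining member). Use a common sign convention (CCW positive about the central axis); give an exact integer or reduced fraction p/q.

-20/43

N_ring = 40 + 2·23 = 86
40(ω_s−ω_c) = −86(ω_r−ω_c),  ω_c=0, ω_s=1
ω_r = 0 − (40/86)(1−0) = -20/43
ω_r/ω_s = -20/43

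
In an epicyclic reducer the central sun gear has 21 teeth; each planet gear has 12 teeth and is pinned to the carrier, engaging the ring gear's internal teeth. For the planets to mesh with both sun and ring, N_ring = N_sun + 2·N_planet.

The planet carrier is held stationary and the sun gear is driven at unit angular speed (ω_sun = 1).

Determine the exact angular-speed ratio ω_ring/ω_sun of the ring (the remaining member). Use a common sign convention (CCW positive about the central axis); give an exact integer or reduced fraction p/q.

N_ring = 21 + 2·12 = 45
21(ω_s−ω_c) = −45(ω_r−ω_c),  ω_c=0, ω_s=1
ω_r = 0 − (21/45)(1−0) = -7/15
ω_r/ω_s = -7/15

-7/15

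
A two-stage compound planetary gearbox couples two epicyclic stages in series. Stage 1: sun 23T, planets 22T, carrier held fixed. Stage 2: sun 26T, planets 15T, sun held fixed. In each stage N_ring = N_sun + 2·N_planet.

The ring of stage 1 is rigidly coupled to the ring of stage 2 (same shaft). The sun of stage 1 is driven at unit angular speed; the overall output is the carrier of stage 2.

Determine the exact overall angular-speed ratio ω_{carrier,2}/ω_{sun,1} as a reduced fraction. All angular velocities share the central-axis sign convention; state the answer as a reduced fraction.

Stage 1: N_ring = 23 + 2·22 = 67
Stage 1: 23(ω_s−ω_c) = −67(ω_r−ω_c),  ω_c=0, ω_s=1
Stage 1: ω_r = 0 − (23/67)(1−0) = -23/67
  ⇒ ω_r¹/ω_s¹ = -23/67
Stage 2: N_ring = 26 + 2·15 = 56
Stage 2: 26(ω_s−ω_c) = −56(ω_r−ω_c),  ω_s=0, ω_r=1
Stage 2: 26(0−ω_c) = −56(1−ω_c)  ⇒  82ω_c = 56  ⇒  ω_c = 28/41
  ⇒ ω_c²/ω_r² = 28/41
Coupling ω_r² = ω_r¹ ⇒ overall = -23/67 × 28/41 = -644/2747

-644/2747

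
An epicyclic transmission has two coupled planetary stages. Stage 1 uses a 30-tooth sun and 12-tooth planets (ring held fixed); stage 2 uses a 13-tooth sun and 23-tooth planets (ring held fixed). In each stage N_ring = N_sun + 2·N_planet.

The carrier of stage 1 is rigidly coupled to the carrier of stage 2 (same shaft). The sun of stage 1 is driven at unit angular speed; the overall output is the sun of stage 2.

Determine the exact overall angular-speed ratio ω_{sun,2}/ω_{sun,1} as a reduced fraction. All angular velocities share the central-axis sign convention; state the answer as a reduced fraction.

180/91

Stage 1: N_ring = 30 + 2·12 = 54
Stage 1: 30(ω_s−ω_c) = −54(ω_r−ω_c),  ω_r=0, ω_s=1
Stage 1: 30(1−ω_c) = −54(0−ω_c)  ⇒  84ω_c = 30  ⇒  ω_c = 5/14
  ⇒ ω_c¹/ω_s¹ = 5/14
Stage 2: N_ring = 13 + 2·23 = 59
Stage 2: 13(ω_s−ω_c) = −59(ω_r−ω_c),  ω_r=0, ω_c=1
Stage 2: ω_s = 1 − (59/13)(0−1) = 72/13
  ⇒ ω_s²/ω_c² = 72/13
Coupling ω_c² = ω_c¹ ⇒ overall = 5/14 × 72/13 = 180/91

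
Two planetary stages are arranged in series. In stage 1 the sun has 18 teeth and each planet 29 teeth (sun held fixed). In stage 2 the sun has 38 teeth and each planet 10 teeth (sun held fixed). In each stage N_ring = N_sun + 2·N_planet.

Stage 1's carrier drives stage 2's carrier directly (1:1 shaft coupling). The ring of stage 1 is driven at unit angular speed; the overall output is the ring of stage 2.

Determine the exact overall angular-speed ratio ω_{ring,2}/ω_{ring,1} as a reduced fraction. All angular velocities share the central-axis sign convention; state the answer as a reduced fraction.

1824/1363

Stage 1: N_ring = 18 + 2·29 = 76
Stage 1: 18(ω_s−ω_c) = −76(ω_r−ω_c),  ω_s=0, ω_r=1
Stage 1: 18(0−ω_c) = −76(1−ω_c)  ⇒  94ω_c = 76  ⇒  ω_c = 38/47
  ⇒ ω_c¹/ω_r¹ = 38/47
Stage 2: N_ring = 38 + 2·10 = 58
Stage 2: 38(ω_s−ω_c) = −58(ω_r−ω_c),  ω_s=0, ω_c=1
Stage 2: ω_r = 1 − (38/58)(0−1) = 48/29
  ⇒ ω_r²/ω_c² = 48/29
Coupling ω_c² = ω_c¹ ⇒ overall = 38/47 × 48/29 = 1824/1363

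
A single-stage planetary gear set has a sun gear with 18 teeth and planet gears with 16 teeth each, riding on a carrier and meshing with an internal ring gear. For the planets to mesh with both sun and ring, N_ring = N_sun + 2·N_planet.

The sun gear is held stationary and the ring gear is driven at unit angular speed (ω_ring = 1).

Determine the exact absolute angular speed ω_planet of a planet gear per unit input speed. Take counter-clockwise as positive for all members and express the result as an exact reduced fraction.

N_ring = 18 + 2·16 = 50
18(ω_s−ω_c) = −50(ω_r−ω_c),  ω_s=0, ω_r=1
18(0−ω_c) = −50(1−ω_c)  ⇒  68ω_c = 50  ⇒  ω_c = 25/34
sun–planet: 18·(0−25/34) = −16·(ω_p−ω_c)  ⇒  ω_p−ω_c = −(18/16)·(-25/34) = 225/272
ω_p = 25/34 + 225/272 = 25/16

25/16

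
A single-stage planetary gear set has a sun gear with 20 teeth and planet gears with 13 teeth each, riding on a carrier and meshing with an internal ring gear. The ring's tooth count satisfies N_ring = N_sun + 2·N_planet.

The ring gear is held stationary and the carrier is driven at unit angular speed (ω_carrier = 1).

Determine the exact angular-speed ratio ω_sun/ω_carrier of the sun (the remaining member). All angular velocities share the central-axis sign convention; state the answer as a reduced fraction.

N_ring = 20 + 2·13 = 46
20(ω_s−ω_c) = −46(ω_r−ω_c),  ω_r=0, ω_c=1
ω_s = 1 − (46/20)(0−1) = 33/10
ω_s/ω_c = 33/10

33/10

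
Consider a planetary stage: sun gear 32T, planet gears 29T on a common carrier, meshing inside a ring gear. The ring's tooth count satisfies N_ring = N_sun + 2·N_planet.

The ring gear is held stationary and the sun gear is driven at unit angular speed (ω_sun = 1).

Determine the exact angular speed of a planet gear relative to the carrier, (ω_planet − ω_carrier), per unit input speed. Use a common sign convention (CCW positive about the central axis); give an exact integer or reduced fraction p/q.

-1440/1769

N_ring = 32 + 2·29 = 90
32(ω_s−ω_c) = −90(ω_r−ω_c),  ω_r=0, ω_s=1
32(1−ω_c) = −90(0−ω_c)  ⇒  122ω_c = 32  ⇒  ω_c = 16/61
sun–planet: 32·(1−16/61) = −29·(ω_p−ω_c)  ⇒  ω_p−ω_c = −(32/29)·(45/61) = -1440/1769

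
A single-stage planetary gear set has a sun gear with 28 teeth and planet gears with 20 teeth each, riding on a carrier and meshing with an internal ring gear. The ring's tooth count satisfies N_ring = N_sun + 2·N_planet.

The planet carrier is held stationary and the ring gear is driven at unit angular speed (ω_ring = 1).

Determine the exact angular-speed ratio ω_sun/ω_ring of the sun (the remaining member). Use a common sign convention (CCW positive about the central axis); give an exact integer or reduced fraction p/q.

N_ring = 28 + 2·20 = 68
28(ω_s−ω_c) = −68(ω_r−ω_c),  ω_c=0, ω_r=1
ω_s = 0 − (68/28)(1−0) = -17/7
ω_s/ω_r = -17/7

-17/7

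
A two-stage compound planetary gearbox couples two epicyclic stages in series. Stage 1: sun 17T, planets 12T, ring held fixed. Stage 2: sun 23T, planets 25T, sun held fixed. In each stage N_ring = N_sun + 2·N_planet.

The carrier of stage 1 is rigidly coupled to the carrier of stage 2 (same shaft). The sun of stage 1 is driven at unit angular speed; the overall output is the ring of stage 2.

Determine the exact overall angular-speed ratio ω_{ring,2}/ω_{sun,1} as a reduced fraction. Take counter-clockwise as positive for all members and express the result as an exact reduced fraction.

816/2117

Stage 1: N_ring = 17 + 2·12 = 41
Stage 1: 17(ω_s−ω_c) = −41(ω_r−ω_c),  ω_r=0, ω_s=1
Stage 1: 17(1−ω_c) = −41(0−ω_c)  ⇒  58ω_c = 17  ⇒  ω_c = 17/58
  ⇒ ω_c¹/ω_s¹ = 17/58
Stage 2: N_ring = 23 + 2·25 = 73
Stage 2: 23(ω_s−ω_c) = −73(ω_r−ω_c),  ω_s=0, ω_c=1
Stage 2: ω_r = 1 − (23/73)(0−1) = 96/73
  ⇒ ω_r²/ω_c² = 96/73
Coupling ω_c² = ω_c¹ ⇒ overall = 17/58 × 96/73 = 816/2117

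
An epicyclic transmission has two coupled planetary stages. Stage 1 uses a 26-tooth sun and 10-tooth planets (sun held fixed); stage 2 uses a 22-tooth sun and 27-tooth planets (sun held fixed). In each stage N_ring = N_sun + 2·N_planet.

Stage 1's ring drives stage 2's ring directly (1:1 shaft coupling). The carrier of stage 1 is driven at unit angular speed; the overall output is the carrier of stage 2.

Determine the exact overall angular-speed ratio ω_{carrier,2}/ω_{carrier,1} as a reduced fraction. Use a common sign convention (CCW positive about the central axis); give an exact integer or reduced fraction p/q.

Stage 1: N_ring = 26 + 2·10 = 46
Stage 1: 26(ω_s−ω_c) = −46(ω_r−ω_c),  ω_s=0, ω_c=1
Stage 1: ω_r = 1 − (26/46)(0−1) = 36/23
  ⇒ ω_r¹/ω_c¹ = 36/23
Stage 2: N_ring = 22 + 2·27 = 76
Stage 2: 22(ω_s−ω_c) = −76(ω_r−ω_c),  ω_s=0, ω_r=1
Stage 2: 22(0−ω_c) = −76(1−ω_c)  ⇒  98ω_c = 76  ⇒  ω_c = 38/49
  ⇒ ω_c²/ω_r² = 38/49
Coupling ω_r² = ω_r¹ ⇒ overall = 36/23 × 38/49 = 1368/1127

1368/1127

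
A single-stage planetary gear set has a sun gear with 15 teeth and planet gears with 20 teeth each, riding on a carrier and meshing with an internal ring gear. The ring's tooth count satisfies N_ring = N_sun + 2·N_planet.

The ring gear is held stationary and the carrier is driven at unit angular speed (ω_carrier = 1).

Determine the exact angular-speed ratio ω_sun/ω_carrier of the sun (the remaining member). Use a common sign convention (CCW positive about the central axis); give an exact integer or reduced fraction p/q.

N_ring = 15 + 2·20 = 55
15(ω_s−ω_c) = −55(ω_r−ω_c),  ω_r=0, ω_c=1
ω_s = 1 − (55/15)(0−1) = 14/3
ω_s/ω_c = 14/3

14/3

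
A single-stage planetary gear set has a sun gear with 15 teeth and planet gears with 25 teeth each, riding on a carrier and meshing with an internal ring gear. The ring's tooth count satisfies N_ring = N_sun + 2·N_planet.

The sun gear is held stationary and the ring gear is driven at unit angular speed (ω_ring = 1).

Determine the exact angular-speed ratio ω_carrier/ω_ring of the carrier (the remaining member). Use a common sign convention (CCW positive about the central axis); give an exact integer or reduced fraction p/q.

N_ring = 15 + 2·25 = 65
15(ω_s−ω_c) = −65(ω_r−ω_c),  ω_s=0, ω_r=1
15(0−ω_c) = −65(1−ω_c)  ⇒  80ω_c = 65  ⇒  ω_c = 13/16
ω_c/ω_r = 13/16

13/16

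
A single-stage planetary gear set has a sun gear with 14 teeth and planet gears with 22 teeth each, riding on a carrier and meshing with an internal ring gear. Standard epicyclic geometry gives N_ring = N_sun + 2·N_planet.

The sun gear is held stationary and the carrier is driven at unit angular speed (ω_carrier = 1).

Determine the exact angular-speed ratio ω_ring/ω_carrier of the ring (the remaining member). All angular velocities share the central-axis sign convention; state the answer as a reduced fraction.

36/29

N_ring = 14 + 2·22 = 58
14(ω_s−ω_c) = −58(ω_r−ω_c),  ω_s=0, ω_c=1
ω_r = 1 − (14/58)(0−1) = 36/29
ω_r/ω_c = 36/29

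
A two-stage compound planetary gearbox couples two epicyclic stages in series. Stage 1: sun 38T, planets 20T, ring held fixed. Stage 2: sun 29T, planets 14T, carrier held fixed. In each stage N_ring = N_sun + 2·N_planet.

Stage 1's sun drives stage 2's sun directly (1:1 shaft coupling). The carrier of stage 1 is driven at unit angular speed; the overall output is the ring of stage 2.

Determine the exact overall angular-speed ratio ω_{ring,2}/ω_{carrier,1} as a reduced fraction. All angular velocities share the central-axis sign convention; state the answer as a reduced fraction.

Stage 1: N_ring = 38 + 2·20 = 78
Stage 1: 38(ω_s−ω_c) = −78(ω_r−ω_c),  ω_r=0, ω_c=1
Stage 1: ω_s = 1 − (78/38)(0−1) = 58/19
  ⇒ ω_s¹/ω_c¹ = 58/19
Stage 2: N_ring = 29 + 2·14 = 57
Stage 2: 29(ω_s−ω_c) = −57(ω_r−ω_c),  ω_c=0, ω_s=1
Stage 2: ω_r = 0 − (29/57)(1−0) = -29/57
  ⇒ ω_r²/ω_s² = -29/57
Coupling ω_s² = ω_s¹ ⇒ overall = 58/19 × -29/57 = -1682/1083

-1682/1083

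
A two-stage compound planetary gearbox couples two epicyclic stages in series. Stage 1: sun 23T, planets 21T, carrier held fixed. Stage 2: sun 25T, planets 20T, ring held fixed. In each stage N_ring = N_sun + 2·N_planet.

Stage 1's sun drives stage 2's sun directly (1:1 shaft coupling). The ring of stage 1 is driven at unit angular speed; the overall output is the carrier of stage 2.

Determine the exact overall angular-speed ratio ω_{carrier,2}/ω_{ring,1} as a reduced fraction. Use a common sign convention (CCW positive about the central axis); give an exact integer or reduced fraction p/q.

Stage 1: N_ring = 23 + 2·21 = 65
Stage 1: 23(ω_s−ω_c) = −65(ω_r−ω_c),  ω_c=0, ω_r=1
Stage 1: ω_s = 0 − (65/23)(1−0) = -65/23
  ⇒ ω_s¹/ω_r¹ = -65/23
Stage 2: N_ring = 25 + 2·20 = 65
Stage 2: 25(ω_s−ω_c) = −65(ω_r−ω_c),  ω_r=0, ω_s=1
Stage 2: 25(1−ω_c) = −65(0−ω_c)  ⇒  90ω_c = 25  ⇒  ω_c = 5/18
  ⇒ ω_c²/ω_s² = 5/18
Coupling ω_s² = ω_s¹ ⇒ overall = -65/23 × 5/18 = -325/414

-325/414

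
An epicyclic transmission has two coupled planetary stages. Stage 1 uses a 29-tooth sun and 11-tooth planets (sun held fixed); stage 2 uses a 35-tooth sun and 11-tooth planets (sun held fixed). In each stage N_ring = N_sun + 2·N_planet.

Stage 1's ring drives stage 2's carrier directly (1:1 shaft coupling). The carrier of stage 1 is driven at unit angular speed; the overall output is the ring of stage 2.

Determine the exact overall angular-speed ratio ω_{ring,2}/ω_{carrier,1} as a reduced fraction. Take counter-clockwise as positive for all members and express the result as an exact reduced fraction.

Stage 1: N_ring = 29 + 2·11 = 51
Stage 1: 29(ω_s−ω_c) = −51(ω_r−ω_c),  ω_s=0, ω_c=1
Stage 1: ω_r = 1 − (29/51)(0−1) = 80/51
  ⇒ ω_r¹/ω_c¹ = 80/51
Stage 2: N_ring = 35 + 2·11 = 57
Stage 2: 35(ω_s−ω_c) = −57(ω_r−ω_c),  ω_s=0, ω_c=1
Stage 2: ω_r = 1 − (35/57)(0−1) = 92/57
  ⇒ ω_r²/ω_c² = 92/57
Coupling ω_c² = ω_r¹ ⇒ overall = 80/51 × 92/57 = 7360/2907

7360/2907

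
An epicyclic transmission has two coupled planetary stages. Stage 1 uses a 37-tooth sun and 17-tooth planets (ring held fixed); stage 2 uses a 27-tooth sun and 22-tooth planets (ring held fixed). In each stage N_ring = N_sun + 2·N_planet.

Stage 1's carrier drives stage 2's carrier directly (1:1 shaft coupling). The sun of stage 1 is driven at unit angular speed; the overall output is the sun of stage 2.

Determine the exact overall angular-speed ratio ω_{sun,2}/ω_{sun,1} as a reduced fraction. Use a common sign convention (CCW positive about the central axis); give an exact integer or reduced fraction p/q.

Stage 1: N_ring = 37 + 2·17 = 71
Stage 1: 37(ω_s−ω_c) = −71(ω_r−ω_c),  ω_r=0, ω_s=1
Stage 1: 37(1−ω_c) = −71(0−ω_c)  ⇒  108ω_c = 37  ⇒  ω_c = 37/108
  ⇒ ω_c¹/ω_s¹ = 37/108
Stage 2: N_ring = 27 + 2·22 = 71
Stage 2: 27(ω_s−ω_c) = −71(ω_r−ω_c),  ω_r=0, ω_c=1
Stage 2: ω_s = 1 − (71/27)(0−1) = 98/27
  ⇒ ω_s²/ω_c² = 98/27
Coupling ω_c² = ω_c¹ ⇒ overall = 37/108 × 98/27 = 1813/1458

1813/1458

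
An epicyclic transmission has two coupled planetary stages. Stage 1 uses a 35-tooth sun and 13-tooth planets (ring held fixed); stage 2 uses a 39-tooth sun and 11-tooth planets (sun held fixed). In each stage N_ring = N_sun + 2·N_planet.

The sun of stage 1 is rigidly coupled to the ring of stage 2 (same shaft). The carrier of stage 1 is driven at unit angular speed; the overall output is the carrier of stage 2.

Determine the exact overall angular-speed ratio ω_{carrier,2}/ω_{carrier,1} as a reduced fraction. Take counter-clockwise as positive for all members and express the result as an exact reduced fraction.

Stage 1: N_ring = 35 + 2·13 = 61
Stage 1: 35(ω_s−ω_c) = −61(ω_r−ω_c),  ω_r=0, ω_c=1
Stage 1: ω_s = 1 − (61/35)(0−1) = 96/35
  ⇒ ω_s¹/ω_c¹ = 96/35
Stage 2: N_ring = 39 + 2·11 = 61
Stage 2: 39(ω_s−ω_c) = −61(ω_r−ω_c),  ω_s=0, ω_r=1
Stage 2: 39(0−ω_c) = −61(1−ω_c)  ⇒  100ω_c = 61  ⇒  ω_c = 61/100
  ⇒ ω_c²/ω_r² = 61/100
Coupling ω_r² = ω_s¹ ⇒ overall = 96/35 × 61/100 = 1464/875

1464/875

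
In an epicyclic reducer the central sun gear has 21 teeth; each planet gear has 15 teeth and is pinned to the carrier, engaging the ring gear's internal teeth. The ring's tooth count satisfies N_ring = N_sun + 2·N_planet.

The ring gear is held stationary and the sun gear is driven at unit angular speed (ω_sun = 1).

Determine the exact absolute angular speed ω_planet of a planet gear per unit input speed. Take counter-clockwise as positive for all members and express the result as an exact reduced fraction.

-7/10

N_ring = 21 + 2·15 = 51
21(ω_s−ω_c) = −51(ω_r−ω_c),  ω_r=0, ω_s=1
21(1−ω_c) = −51(0−ω_c)  ⇒  72ω_c = 21  ⇒  ω_c = 7/24
sun–planet: 21·(1−7/24) = −15·(ω_p−ω_c)  ⇒  ω_p−ω_c = −(21/15)·(17/24) = -119/120
ω_p = 7/24 − 119/120 = -7/10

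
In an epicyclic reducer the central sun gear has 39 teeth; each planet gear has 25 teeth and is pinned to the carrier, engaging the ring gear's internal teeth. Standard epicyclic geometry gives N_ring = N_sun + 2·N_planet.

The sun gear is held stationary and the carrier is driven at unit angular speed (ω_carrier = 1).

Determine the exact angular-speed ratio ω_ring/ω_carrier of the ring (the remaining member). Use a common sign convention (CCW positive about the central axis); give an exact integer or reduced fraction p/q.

128/89

N_ring = 39 + 2·25 = 89
39(ω_s−ω_c) = −89(ω_r−ω_c),  ω_s=0, ω_c=1
ω_r = 1 − (39/89)(0−1) = 128/89
ω_r/ω_c = 128/89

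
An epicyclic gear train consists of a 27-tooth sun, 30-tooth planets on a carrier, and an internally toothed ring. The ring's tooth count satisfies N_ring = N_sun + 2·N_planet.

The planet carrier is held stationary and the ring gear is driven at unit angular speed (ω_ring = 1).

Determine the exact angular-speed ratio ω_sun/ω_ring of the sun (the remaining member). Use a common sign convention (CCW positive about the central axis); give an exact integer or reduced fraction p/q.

N_ring = 27 + 2·30 = 87
27(ω_s−ω_c) = −87(ω_r−ω_c),  ω_c=0, ω_r=1
ω_s = 0 − (87/27)(1−0) = -29/9
ω_s/ω_r = -29/9

-29/9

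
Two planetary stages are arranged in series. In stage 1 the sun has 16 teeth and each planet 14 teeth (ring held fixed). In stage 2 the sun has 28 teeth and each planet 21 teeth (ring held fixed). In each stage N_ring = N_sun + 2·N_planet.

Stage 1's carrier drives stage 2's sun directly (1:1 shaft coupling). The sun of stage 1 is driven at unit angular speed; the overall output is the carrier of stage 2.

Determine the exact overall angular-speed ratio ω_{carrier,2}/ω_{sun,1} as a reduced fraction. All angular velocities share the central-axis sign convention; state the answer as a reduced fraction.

Stage 1: N_ring = 16 + 2·14 = 44
Stage 1: 16(ω_s−ω_c) = −44(ω_r−ω_c),  ω_r=0, ω_s=1
Stage 1: 16(1−ω_c) = −44(0−ω_c)  ⇒  60ω_c = 16  ⇒  ω_c = 4/15
  ⇒ ω_c¹/ω_s¹ = 4/15
Stage 2: N_ring = 28 + 2·21 = 70
Stage 2: 28(ω_s−ω_c) = −70(ω_r−ω_c),  ω_r=0, ω_s=1
Stage 2: 28(1−ω_c) = −70(0−ω_c)  ⇒  98ω_c = 28  ⇒  ω_c = 2/7
  ⇒ ω_c²/ω_s² = 2/7
Coupling ω_s² = ω_c¹ ⇒ overall = 4/15 × 2/7 = 8/105

8/105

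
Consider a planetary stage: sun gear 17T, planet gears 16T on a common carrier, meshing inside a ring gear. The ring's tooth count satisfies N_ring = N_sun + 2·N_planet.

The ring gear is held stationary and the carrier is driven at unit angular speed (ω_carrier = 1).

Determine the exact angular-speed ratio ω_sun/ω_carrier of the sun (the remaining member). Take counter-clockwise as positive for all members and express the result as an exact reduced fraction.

N_ring = 17 + 2·16 = 49
17(ω_s−ω_c) = −49(ω_r−ω_c),  ω_r=0, ω_c=1
ω_s = 1 − (49/17)(0−1) = 66/17
ω_s/ω_c = 66/17

66/17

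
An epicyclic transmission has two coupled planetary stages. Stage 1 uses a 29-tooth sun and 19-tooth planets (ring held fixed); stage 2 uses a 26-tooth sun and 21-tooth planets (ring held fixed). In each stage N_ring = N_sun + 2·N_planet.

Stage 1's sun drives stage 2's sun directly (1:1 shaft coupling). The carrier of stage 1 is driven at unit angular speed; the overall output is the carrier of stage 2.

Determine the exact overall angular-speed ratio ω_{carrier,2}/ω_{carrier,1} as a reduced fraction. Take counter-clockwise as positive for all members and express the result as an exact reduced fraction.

Stage 1: N_ring = 29 + 2·19 = 67
Stage 1: 29(ω_s−ω_c) = −67(ω_r−ω_c),  ω_r=0, ω_c=1
Stage 1: ω_s = 1 − (67/29)(0−1) = 96/29
  ⇒ ω_s¹/ω_c¹ = 96/29
Stage 2: N_ring = 26 + 2·21 = 68
Stage 2: 26(ω_s−ω_c) = −68(ω_r−ω_c),  ω_r=0, ω_s=1
Stage 2: 26(1−ω_c) = −68(0−ω_c)  ⇒  94ω_c = 26  ⇒  ω_c = 13/47
  ⇒ ω_c²/ω_s² = 13/47
Coupling ω_s² = ω_s¹ ⇒ overall = 96/29 × 13/47 = 1248/1363

1248/1363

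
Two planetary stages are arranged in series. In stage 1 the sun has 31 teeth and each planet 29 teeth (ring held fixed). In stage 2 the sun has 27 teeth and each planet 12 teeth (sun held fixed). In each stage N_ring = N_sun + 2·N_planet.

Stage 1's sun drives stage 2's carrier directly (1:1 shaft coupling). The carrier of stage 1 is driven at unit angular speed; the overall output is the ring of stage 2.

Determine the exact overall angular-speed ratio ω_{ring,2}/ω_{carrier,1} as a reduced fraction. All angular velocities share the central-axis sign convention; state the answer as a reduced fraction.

3120/527

Stage 1: N_ring = 31 + 2·29 = 89
Stage 1: 31(ω_s−ω_c) = −89(ω_r−ω_c),  ω_r=0, ω_c=1
Stage 1: ω_s = 1 − (89/31)(0−1) = 120/31
  ⇒ ω_s¹/ω_c¹ = 120/31
Stage 2: N_ring = 27 + 2·12 = 51
Stage 2: 27(ω_s−ω_c) = −51(ω_r−ω_c),  ω_s=0, ω_c=1
Stage 2: ω_r = 1 − (27/51)(0−1) = 26/17
  ⇒ ω_r²/ω_c² = 26/17
Coupling ω_c² = ω_s¹ ⇒ overall = 120/31 × 26/17 = 3120/527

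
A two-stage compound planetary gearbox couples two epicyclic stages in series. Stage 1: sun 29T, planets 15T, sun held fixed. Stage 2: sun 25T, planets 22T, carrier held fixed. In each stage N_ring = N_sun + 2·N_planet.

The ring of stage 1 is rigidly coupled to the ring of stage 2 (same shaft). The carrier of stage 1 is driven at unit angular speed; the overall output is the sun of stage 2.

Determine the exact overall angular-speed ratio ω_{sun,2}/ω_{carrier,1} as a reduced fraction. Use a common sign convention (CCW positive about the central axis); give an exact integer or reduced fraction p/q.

Stage 1: N_ring = 29 + 2·15 = 59
Stage 1: 29(ω_s−ω_c) = −59(ω_r−ω_c),  ω_s=0, ω_c=1
Stage 1: ω_r = 1 − (29/59)(0−1) = 88/59
  ⇒ ω_r¹/ω_c¹ = 88/59
Stage 2: N_ring = 25 + 2·22 = 69
Stage 2: 25(ω_s−ω_c) = −69(ω_r−ω_c),  ω_c=0, ω_r=1
Stage 2: ω_s = 0 − (69/25)(1−0) = -69/25
  ⇒ ω_s²/ω_r² = -69/25
Coupling ω_r² = ω_r¹ ⇒ overall = 88/59 × -69/25 = -6072/1475

-6072/1475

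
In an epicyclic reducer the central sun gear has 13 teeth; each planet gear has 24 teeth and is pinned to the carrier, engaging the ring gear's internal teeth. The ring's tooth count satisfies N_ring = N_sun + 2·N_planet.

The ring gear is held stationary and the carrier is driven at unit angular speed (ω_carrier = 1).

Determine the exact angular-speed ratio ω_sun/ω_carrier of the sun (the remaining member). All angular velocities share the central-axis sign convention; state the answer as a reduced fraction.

74/13

N_ring = 13 + 2·24 = 61
13(ω_s−ω_c) = −61(ω_r−ω_c),  ω_r=0, ω_c=1
ω_s = 1 − (61/13)(0−1) = 74/13
ω_s/ω_c = 74/13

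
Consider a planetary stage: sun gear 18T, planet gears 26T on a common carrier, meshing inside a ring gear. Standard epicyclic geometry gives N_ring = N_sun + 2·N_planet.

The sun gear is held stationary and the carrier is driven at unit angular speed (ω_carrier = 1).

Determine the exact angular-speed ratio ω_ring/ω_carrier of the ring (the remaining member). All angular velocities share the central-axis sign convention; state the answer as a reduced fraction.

44/35

N_ring = 18 + 2·26 = 70
18(ω_s−ω_c) = −70(ω_r−ω_c),  ω_s=0, ω_c=1
ω_r = 1 − (18/70)(0−1) = 44/35
ω_r/ω_c = 44/35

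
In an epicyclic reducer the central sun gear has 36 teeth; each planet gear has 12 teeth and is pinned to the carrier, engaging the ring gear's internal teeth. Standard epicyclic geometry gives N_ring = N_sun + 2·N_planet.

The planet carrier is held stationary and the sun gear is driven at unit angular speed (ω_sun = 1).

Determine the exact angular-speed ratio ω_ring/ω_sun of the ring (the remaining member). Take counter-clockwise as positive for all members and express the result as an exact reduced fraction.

N_ring = 36 + 2·12 = 60
36(ω_s−ω_c) = −60(ω_r−ω_c),  ω_c=0, ω_s=1
ω_r = 0 − (36/60)(1−0) = -3/5
ω_r/ω_s = -3/5

-3/5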